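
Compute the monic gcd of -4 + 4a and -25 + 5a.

1

Repeated division with remainder:
  4a - 4 = (4/5)(5a - 25) + (16)
  5a - 25 = ((5/16)a - 25/16)(16) + (0)
The last nonzero remainder is the constant 16, so the polynomials are coprime and gcd = 1.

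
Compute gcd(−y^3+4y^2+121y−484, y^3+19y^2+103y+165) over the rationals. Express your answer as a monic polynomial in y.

y+11

By polynomial division,
  −y^3+4y^2+121y−484 = (−1)(y^3+19y^2+103y+165) + (23y^2+224y−319)
  y^3+19y^2+103y+165 = ((1/23)y+213/529)(23y^2+224y−319) + ((14112/529)y+155232/529)
  23y^2+224y−319 = ((12167/14112)y−15341/14112)((14112/529)y+155232/529) + (0)
Last nonzero remainder: (14112/529)y+155232/529. Dividing through by 14112/529 gives the monic gcd y+11.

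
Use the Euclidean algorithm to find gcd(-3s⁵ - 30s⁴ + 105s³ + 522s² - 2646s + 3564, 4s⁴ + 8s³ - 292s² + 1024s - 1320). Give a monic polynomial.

s³ + 7s² - 38s + 66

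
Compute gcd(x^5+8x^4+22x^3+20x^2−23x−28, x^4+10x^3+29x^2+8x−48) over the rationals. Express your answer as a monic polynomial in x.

Repeated division with remainder:
  x^5+8x^4+22x^3+20x^2−23x−28 = (x−2)(x^4+10x^3+29x^2+8x−48) + (13x^3+70x^2+41x−124)
  x^4+10x^3+29x^2+8x−48 = ((1/13)x+60/169)(13x^3+70x^2+41x−124) + ((168/169)x^2+(504/169)x−672/169)
  13x^3+70x^2+41x−124 = ((2197/168)x+5239/168)((168/169)x^2+(504/169)x−672/169) + (0)
Last nonzero remainder: (168/169)x^2+(504/169)x−672/169. Dividing through by 168/169 gives the monic gcd x^2+3x−4.

x^2+3x−4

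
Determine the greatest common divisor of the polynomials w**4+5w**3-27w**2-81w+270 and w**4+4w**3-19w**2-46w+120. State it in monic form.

w**2+2w-15

Euclidean algorithm in ℚ[w]:
  w**4+5w**3-27w**2-81w+270 = (w**4+4w**3-19w**2-46w+120) + (w**3-8w**2-35w+150)
  w**4+4w**3-19w**2-46w+120 = (w+12)(w**3-8w**2-35w+150) + (112w**2+224w-1680)
  w**3-8w**2-35w+150 = ((1/112)w-5/56)(112w**2+224w-1680) + (0)
Last nonzero remainder: 112w**2+224w-1680. Dividing through by 112 gives the monic gcd w**2+2w-15.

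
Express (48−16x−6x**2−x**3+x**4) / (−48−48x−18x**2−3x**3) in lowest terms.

(−6+5x−x**2)/(6+3x)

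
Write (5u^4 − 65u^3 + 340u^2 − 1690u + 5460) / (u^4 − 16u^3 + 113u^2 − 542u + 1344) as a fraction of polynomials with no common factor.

(5u^2 + 130)/(u^2 − 3u + 32)

By polynomial division,
  5u^4 − 65u^3 + 340u^2 − 1690u + 5460 = (5)(u^4 − 16u^3 + 113u^2 − 542u + 1344) + (15u^3 − 225u^2 + 1020u − 1260)
  u^4 − 16u^3 + 113u^2 − 542u + 1344 = ((1/15)u − 1/15)(15u^3 − 225u^2 + 1020u − 1260) + (30u^2 − 390u + 1260)
  15u^3 − 225u^2 + 1020u − 1260 = ((1/2)u − 1)(30u^2 − 390u + 1260) + (0)
Last nonzero remainder: 30u^2 − 390u + 1260. Dividing through by 30 gives the monic gcd u^2 − 13u + 42.
Cancel u^2 − 13u + 42 from numerator and denominator to get the reduced form.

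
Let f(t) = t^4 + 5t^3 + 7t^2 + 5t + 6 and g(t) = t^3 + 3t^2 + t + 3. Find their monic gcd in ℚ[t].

By polynomial division,
  t^4 + 5t^3 + 7t^2 + 5t + 6 = (t + 2)(t^3 + 3t^2 + t + 3) + (0)
The last nonzero remainder t^3 + 3t^2 + t + 3 is already monic.

t^3 + 3t^2 + t + 3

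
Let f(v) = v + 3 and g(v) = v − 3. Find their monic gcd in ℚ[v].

Euclidean algorithm in ℚ[v]:
  v + 3 = (v − 3) + (6)
  v − 3 = ((1/6)v − 1/2)(6) + (0)
The last nonzero remainder is the constant 6, so the polynomials are coprime and gcd = 1.

1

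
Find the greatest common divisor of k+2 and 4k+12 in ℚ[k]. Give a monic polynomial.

Apply the Euclidean algorithm:
  k+2 = (1/4)(4k+12) + (−1)
  4k+12 = (−4k−12)(−1) + (0)
The last nonzero remainder is the constant −1, so the polynomials are coprime and gcd = 1.

1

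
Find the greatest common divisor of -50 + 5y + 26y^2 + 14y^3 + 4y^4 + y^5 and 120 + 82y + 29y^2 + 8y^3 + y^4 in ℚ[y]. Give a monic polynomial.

Repeated division with remainder:
  y^5 + 4y^4 + 14y^3 + 26y^2 + 5y - 50 = (y - 4)(y^4 + 8y^3 + 29y^2 + 82y + 120) + (17y^3 + 60y^2 + 213y + 430)
  y^4 + 8y^3 + 29y^2 + 82y + 120 = ((1/17)y + 76/289)(17y^3 + 60y^2 + 213y + 430) + ((200/289)y^2 + (200/289)y + 2000/289)
  17y^3 + 60y^2 + 213y + 430 = ((4913/200)y + 12427/200)((200/289)y^2 + (200/289)y + 2000/289) + (0)
Last nonzero remainder: (200/289)y^2 + (200/289)y + 2000/289. Dividing through by 200/289 gives the monic gcd y^2 + y + 10.

10 + y + y^2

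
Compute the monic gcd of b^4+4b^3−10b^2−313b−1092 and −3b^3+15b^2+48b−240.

Euclidean algorithm in ℚ[b]:
  b^4+4b^3−10b^2−313b−1092 = (−(1/3)b−3)(−3b^3+15b^2+48b−240) + (51b^2−249b−1812)
  −3b^3+15b^2+48b−240 = (−(1/17)b+2/289)(51b^2−249b−1812) + (−(16434/289)b−65736/289)
  51b^2−249b−1812 = (−(4913/5478)b+43639/5478)(−(16434/289)b−65736/289) + (0)
Last nonzero remainder: −(16434/289)b−65736/289. Dividing through by −16434/289 gives the monic gcd b+4.

b+4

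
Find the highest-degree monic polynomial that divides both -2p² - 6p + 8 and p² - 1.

p - 1

Euclidean algorithm in ℚ[p]:
  -2p² - 6p + 8 = (-2)(p² - 1) + (-6p + 6)
  p² - 1 = (-(1/6)p - 1/6)(-6p + 6) + (0)
Last nonzero remainder: -6p + 6. Dividing through by -6 gives the monic gcd p - 1.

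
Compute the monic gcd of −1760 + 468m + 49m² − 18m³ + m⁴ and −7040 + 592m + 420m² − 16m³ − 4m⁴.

160 − 28m − 7m² + m³

Repeated division with remainder:
  m⁴ − 18m³ + 49m² + 468m − 1760 = (−1/4)(−4m⁴ − 16m³ + 420m² + 592m − 7040) + (−22m³ + 154m² + 616m − 3520)
  −4m⁴ − 16m³ + 420m² + 592m − 7040 = ((2/11)m + 2)(−22m³ + 154m² + 616m − 3520) + (0)
Last nonzero remainder: −22m³ + 154m² + 616m − 3520. Dividing through by −22 gives the monic gcd m³ − 7m² − 28m + 160.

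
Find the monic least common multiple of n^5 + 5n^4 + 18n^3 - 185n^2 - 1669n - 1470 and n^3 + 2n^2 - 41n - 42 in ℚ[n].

By polynomial division,
  n^5 + 5n^4 + 18n^3 - 185n^2 - 1669n - 1470 = (n^2 + 3n + 53)(n^3 + 2n^2 - 41n - 42) + (-126n^2 + 630n + 756)
  n^3 + 2n^2 - 41n - 42 = (-(1/126)n - 1/18)(-126n^2 + 630n + 756) + (0)
Last nonzero remainder: -126n^2 + 630n + 756. Dividing through by -126 gives the monic gcd n^2 - 5n - 6.
Then lcm(f, g) = f·g / gcd(f, g); expanding and making the result monic gives the answer.

n^6 + 12n^5 + 53n^4 - 59n^3 - 2964n^2 - 13153n - 10290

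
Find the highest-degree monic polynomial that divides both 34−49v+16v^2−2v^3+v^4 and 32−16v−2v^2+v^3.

By polynomial division,
  v^4−2v^3+16v^2−49v+34 = (v)(v^3−2v^2−16v+32) + (32v^2−81v+34)
  v^3−2v^2−16v+32 = ((1/32)v+17/1024)(32v^2−81v+34) + (−(16095/1024)v+16095/512)
  32v^2−81v+34 = (−(32768/16095)v+17408/16095)(−(16095/1024)v+16095/512) + (0)
Last nonzero remainder: −(16095/1024)v+16095/512. Dividing through by −16095/1024 gives the monic gcd v−2.

−2+v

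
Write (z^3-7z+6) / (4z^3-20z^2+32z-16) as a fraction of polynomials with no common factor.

(z+3)/(4z-8)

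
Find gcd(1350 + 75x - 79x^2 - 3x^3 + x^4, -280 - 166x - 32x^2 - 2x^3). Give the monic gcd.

By polynomial division,
  x^4 - 3x^3 - 79x^2 + 75x + 1350 = (-(1/2)x + 19/2)(-2x^3 - 32x^2 - 166x - 280) + (142x^2 + 1512x + 4010)
  -2x^3 - 32x^2 - 166x - 280 = (-(1/71)x - 380/5041)(142x^2 + 1512x + 4010) + ((22464/5041)x + 112320/5041)
  142x^2 + 1512x + 4010 = ((357911/11232)x + 2021441/11232)((22464/5041)x + 112320/5041) + (0)
Last nonzero remainder: (22464/5041)x + 112320/5041. Dividing through by 22464/5041 gives the monic gcd x + 5.

5 + x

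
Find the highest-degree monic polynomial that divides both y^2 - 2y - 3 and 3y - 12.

1

By polynomial division,
  y^2 - 2y - 3 = ((1/3)y + 2/3)(3y - 12) + (5)
  3y - 12 = ((3/5)y - 12/5)(5) + (0)
The last nonzero remainder is the constant 5, so the polynomials are coprime and gcd = 1.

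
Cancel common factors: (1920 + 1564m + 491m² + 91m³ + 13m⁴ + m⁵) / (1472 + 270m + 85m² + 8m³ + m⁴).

Repeated division with remainder:
  m⁵ + 13m⁴ + 91m³ + 491m² + 1564m + 1920 = (m + 5)(m⁴ + 8m³ + 85m² + 270m + 1472) + (-34m³ - 204m² - 1258m - 5440)
  m⁴ + 8m³ + 85m² + 270m + 1472 = (-(1/34)m - 1/17)(-34m³ - 204m² - 1258m - 5440) + (36m² + 36m + 1152)
  -34m³ - 204m² - 1258m - 5440 = (-(17/18)m - 85/18)(36m² + 36m + 1152) + (0)
Last nonzero remainder: 36m² + 36m + 1152. Dividing through by 36 gives the monic gcd m² + m + 32.
Cancel m² + m + 32 from numerator and denominator to get the reduced form.

(60 + 47m + 12m² + m³)/(46 + 7m + m²)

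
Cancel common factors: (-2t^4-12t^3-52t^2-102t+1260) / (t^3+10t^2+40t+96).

(-2t^3-52t+210)/(t^2+4t+16)

Repeated division with remainder:
  -2t^4-12t^3-52t^2-102t+1260 = (-2t+8)(t^3+10t^2+40t+96) + (-52t^2-230t+492)
  t^3+10t^2+40t+96 = (-(1/52)t-145/1352)(-52t^2-230t+492) + ((16761/676)t+50283/338)
  -52t^2-230t+492 = (-(35152/16761)t+55432/16761)((16761/676)t+50283/338) + (0)
Last nonzero remainder: (16761/676)t+50283/338. Dividing through by 16761/676 gives the monic gcd t+6.
Cancel t+6 from numerator and denominator to get the reduced form.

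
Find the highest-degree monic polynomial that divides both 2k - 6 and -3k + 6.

Repeated division with remainder:
  2k - 6 = (-2/3)(-3k + 6) + (-2)
  -3k + 6 = ((3/2)k - 3)(-2) + (0)
The last nonzero remainder is the constant -2, so the polynomials are coprime and gcd = 1.

1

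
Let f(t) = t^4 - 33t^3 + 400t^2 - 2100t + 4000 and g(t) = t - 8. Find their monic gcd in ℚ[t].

Apply the Euclidean algorithm:
  t^4 - 33t^3 + 400t^2 - 2100t + 4000 = (t^3 - 25t^2 + 200t - 500)(t - 8) + (0)
The last nonzero remainder t - 8 is already monic.

t - 8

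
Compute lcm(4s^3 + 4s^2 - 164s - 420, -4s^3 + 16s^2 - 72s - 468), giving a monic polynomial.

Euclidean algorithm in ℚ[s]:
  4s^3 + 4s^2 - 164s - 420 = (-1)(-4s^3 + 16s^2 - 72s - 468) + (20s^2 - 236s - 888)
  -4s^3 + 16s^2 - 72s - 468 = (-(1/5)s - 39/25)(20s^2 - 236s - 888) + (-(15444/25)s - 46332/25)
  20s^2 - 236s - 888 = (-(125/3861)s + 1850/3861)(-(15444/25)s - 46332/25) + (0)
Last nonzero remainder: -(15444/25)s - 46332/25. Dividing through by -15444/25 gives the monic gcd s + 3.
Then lcm(f, g) = f·g / gcd(f, g); expanding and making the result monic gives the answer.

s^5 - 6s^4 - 9s^3 + 221s^2 - 864s - 4095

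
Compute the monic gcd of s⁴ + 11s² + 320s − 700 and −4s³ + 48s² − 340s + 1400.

s² − 5s + 50

Euclidean algorithm in ℚ[s]:
  s⁴ + 11s² + 320s − 700 = (−(1/4)s − 3)(−4s³ + 48s² − 340s + 1400) + (70s² − 350s + 3500)
  −4s³ + 48s² − 340s + 1400 = (−(2/35)s + 2/5)(70s² − 350s + 3500) + (0)
Last nonzero remainder: 70s² − 350s + 3500. Dividing through by 70 gives the monic gcd s² − 5s + 50.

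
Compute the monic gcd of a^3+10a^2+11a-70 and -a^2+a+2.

a-2

Apply the Euclidean algorithm:
  a^3+10a^2+11a-70 = (-a-11)(-a^2+a+2) + (24a-48)
  -a^2+a+2 = (-(1/24)a-1/24)(24a-48) + (0)
Last nonzero remainder: 24a-48. Dividing through by 24 gives the monic gcd a-2.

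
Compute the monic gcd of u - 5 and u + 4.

1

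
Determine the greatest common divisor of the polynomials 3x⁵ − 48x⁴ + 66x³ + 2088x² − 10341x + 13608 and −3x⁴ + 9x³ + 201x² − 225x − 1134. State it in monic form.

x³ − 5x² − 57x + 189

Repeated division with remainder:
  3x⁵ − 48x⁴ + 66x³ + 2088x² − 10341x + 13608 = (−x + 13)(−3x⁴ + 9x³ + 201x² − 225x − 1134) + (150x³ − 750x² − 8550x + 28350)
  −3x⁴ + 9x³ + 201x² − 225x − 1134 = (−(1/50)x − 1/25)(150x³ − 750x² − 8550x + 28350) + (0)
Last nonzero remainder: 150x³ − 750x² − 8550x + 28350. Dividing through by 150 gives the monic gcd x³ − 5x² − 57x + 189.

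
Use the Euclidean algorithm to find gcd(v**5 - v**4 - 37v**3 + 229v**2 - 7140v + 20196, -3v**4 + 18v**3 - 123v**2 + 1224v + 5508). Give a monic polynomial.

v**3 - 9v**2 + 68v - 612

Apply the Euclidean algorithm:
  v**5 - v**4 - 37v**3 + 229v**2 - 7140v + 20196 = (-(1/3)v - 5/3)(-3v**4 + 18v**3 - 123v**2 + 1224v + 5508) + (-48v**3 + 432v**2 - 3264v + 29376)
  -3v**4 + 18v**3 - 123v**2 + 1224v + 5508 = ((1/16)v + 3/16)(-48v**3 + 432v**2 - 3264v + 29376) + (0)
Last nonzero remainder: -48v**3 + 432v**2 - 3264v + 29376. Dividing through by -48 gives the monic gcd v**3 - 9v**2 + 68v - 612.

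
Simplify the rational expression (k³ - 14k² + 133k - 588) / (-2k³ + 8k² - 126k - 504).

(-k + 7)/(2k + 6)

Apply the Euclidean algorithm:
  k³ - 14k² + 133k - 588 = (-1/2)(-2k³ + 8k² - 126k - 504) + (-10k² + 70k - 840)
  -2k³ + 8k² - 126k - 504 = ((1/5)k + 3/5)(-10k² + 70k - 840) + (0)
Last nonzero remainder: -10k² + 70k - 840. Dividing through by -10 gives the monic gcd k² - 7k + 84.
Cancel k² - 7k + 84 from numerator and denominator to get the reduced form.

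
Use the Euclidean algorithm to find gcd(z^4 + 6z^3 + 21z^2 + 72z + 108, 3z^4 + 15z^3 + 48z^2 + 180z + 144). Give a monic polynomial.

z^2 + 12

Apply the Euclidean algorithm:
  z^4 + 6z^3 + 21z^2 + 72z + 108 = (1/3)(3z^4 + 15z^3 + 48z^2 + 180z + 144) + (z^3 + 5z^2 + 12z + 60)
  3z^4 + 15z^3 + 48z^2 + 180z + 144 = (3z)(z^3 + 5z^2 + 12z + 60) + (12z^2 + 144)
  z^3 + 5z^2 + 12z + 60 = ((1/12)z + 5/12)(12z^2 + 144) + (0)
Last nonzero remainder: 12z^2 + 144. Dividing through by 12 gives the monic gcd z^2 + 12.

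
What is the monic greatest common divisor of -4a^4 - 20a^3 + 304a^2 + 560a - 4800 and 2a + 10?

Euclidean algorithm in ℚ[a]:
  -4a^4 - 20a^3 + 304a^2 + 560a - 4800 = (-2a^3 + 152a - 480)(2a + 10) + (0)
Last nonzero remainder: 2a + 10. Dividing through by 2 gives the monic gcd a + 5.

a + 5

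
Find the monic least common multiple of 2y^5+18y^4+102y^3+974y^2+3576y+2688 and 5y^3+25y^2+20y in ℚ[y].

Apply the Euclidean algorithm:
  2y^5+18y^4+102y^3+974y^2+3576y+2688 = ((2/5)y^2+(8/5)y+54/5)(5y^3+25y^2+20y) + (672y^2+3360y+2688)
  5y^3+25y^2+20y = ((5/672)y)(672y^2+3360y+2688) + (0)
Last nonzero remainder: 672y^2+3360y+2688. Dividing through by 672 gives the monic gcd y^2+5y+4.
Then lcm(f, g) = f·g / gcd(f, g); expanding and making the result monic gives the answer.

y^6+9y^5+51y^4+487y^3+1788y^2+1344y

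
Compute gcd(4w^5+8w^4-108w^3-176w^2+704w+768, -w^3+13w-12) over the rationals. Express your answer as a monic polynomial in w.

w^2+w-12

Apply the Euclidean algorithm:
  4w^5+8w^4-108w^3-176w^2+704w+768 = (-4w^2-8w+56)(-w^3+13w-12) + (-120w^2-120w+1440)
  -w^3+13w-12 = ((1/120)w-1/120)(-120w^2-120w+1440) + (0)
Last nonzero remainder: -120w^2-120w+1440. Dividing through by -120 gives the monic gcd w^2+w-12.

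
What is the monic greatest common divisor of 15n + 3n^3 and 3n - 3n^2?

Repeated division with remainder:
  3n^3 + 15n = (-n - 1)(-3n^2 + 3n) + (18n)
  -3n^2 + 3n = (-(1/6)n + 1/6)(18n) + (0)
Last nonzero remainder: 18n. Dividing through by 18 gives the monic gcd n.

n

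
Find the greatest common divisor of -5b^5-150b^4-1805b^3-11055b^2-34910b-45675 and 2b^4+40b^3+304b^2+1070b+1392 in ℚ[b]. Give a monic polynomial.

b^2+9b+29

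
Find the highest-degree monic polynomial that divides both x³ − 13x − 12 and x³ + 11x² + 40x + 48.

Apply the Euclidean algorithm:
  x³ − 13x − 12 = (x³ + 11x² + 40x + 48) + (−11x² − 53x − 60)
  x³ + 11x² + 40x + 48 = (−(1/11)x − 68/121)(−11x² − 53x − 60) + ((576/121)x + 1728/121)
  −11x² − 53x − 60 = (−(1331/576)x − 605/144)((576/121)x + 1728/121) + (0)
Last nonzero remainder: (576/121)x + 1728/121. Dividing through by 576/121 gives the monic gcd x + 3.

x + 3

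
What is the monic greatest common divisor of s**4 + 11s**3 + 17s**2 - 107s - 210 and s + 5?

Apply the Euclidean algorithm:
  s**4 + 11s**3 + 17s**2 - 107s - 210 = (s**3 + 6s**2 - 13s - 42)(s + 5) + (0)
The last nonzero remainder s + 5 is already monic.

s + 5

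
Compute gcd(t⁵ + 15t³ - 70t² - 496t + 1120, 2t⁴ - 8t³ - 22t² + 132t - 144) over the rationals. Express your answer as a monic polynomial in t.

Apply the Euclidean algorithm:
  t⁵ + 15t³ - 70t² - 496t + 1120 = ((1/2)t + 2)(2t⁴ - 8t³ - 22t² + 132t - 144) + (42t³ - 92t² - 688t + 1408)
  2t⁴ - 8t³ - 22t² + 132t - 144 = ((1/21)t - 38/441)(42t³ - 92t² - 688t + 1408) + ((1250/441)t² + (2500/441)t - 10000/441)
  42t³ - 92t² - 688t + 1408 = ((9261/625)t - 38808/625)((1250/441)t² + (2500/441)t - 10000/441) + (0)
Last nonzero remainder: (1250/441)t² + (2500/441)t - 10000/441. Dividing through by 1250/441 gives the monic gcd t² + 2t - 8.

t² + 2t - 8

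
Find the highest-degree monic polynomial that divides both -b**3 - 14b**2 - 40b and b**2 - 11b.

b

Repeated division with remainder:
  -b**3 - 14b**2 - 40b = (-b - 25)(b**2 - 11b) + (-315b)
  b**2 - 11b = (-(1/315)b + 11/315)(-315b) + (0)
Last nonzero remainder: -315b. Dividing through by -315 gives the monic gcd b.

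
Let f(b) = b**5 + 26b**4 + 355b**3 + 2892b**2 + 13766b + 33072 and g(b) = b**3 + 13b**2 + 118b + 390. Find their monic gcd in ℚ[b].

Apply the Euclidean algorithm:
  b**5 + 26b**4 + 355b**3 + 2892b**2 + 13766b + 33072 = (b**2 + 13b + 68)(b**3 + 13b**2 + 118b + 390) + (84b**2 + 672b + 6552)
  b**3 + 13b**2 + 118b + 390 = ((1/84)b + 5/84)(84b**2 + 672b + 6552) + (0)
Last nonzero remainder: 84b**2 + 672b + 6552. Dividing through by 84 gives the monic gcd b**2 + 8b + 78.

b**2 + 8b + 78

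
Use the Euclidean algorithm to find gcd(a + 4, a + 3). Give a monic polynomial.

1

By polynomial division,
  a + 4 = (a + 3) + (1)
  a + 3 = (a + 3)(1) + (0)
The last nonzero remainder is the constant 1, so the polynomials are coprime and gcd = 1.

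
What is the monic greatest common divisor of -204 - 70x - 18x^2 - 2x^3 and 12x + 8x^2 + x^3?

Euclidean algorithm in ℚ[x]:
  -2x^3 - 18x^2 - 70x - 204 = (-2)(x^3 + 8x^2 + 12x) + (-2x^2 - 46x - 204)
  x^3 + 8x^2 + 12x = (-(1/2)x + 15/2)(-2x^2 - 46x - 204) + (255x + 1530)
  -2x^2 - 46x - 204 = (-(2/255)x - 2/15)(255x + 1530) + (0)
Last nonzero remainder: 255x + 1530. Dividing through by 255 gives the monic gcd x + 6.

6 + x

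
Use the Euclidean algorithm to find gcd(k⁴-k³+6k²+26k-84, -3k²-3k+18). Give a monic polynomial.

By polynomial division,
  k⁴-k³+6k²+26k-84 = (-(1/3)k²+(2/3)k-14/3)(-3k²-3k+18) + (0)
Last nonzero remainder: -3k²-3k+18. Dividing through by -3 gives the monic gcd k²+k-6.

k²+k-6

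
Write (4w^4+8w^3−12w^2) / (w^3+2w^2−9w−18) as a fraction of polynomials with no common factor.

(4w^3−4w^2)/(w^2−w−6)

Euclidean algorithm in ℚ[w]:
  4w^4+8w^3−12w^2 = (4w)(w^3+2w^2−9w−18) + (24w^2+72w)
  w^3+2w^2−9w−18 = ((1/24)w−1/24)(24w^2+72w) + (−6w−18)
  24w^2+72w = (−4w)(−6w−18) + (0)
Last nonzero remainder: −6w−18. Dividing through by −6 gives the monic gcd w+3.
Cancel w+3 from numerator and denominator to get the reduced form.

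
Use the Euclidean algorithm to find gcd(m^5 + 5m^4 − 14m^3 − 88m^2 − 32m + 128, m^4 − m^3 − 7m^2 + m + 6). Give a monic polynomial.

m^2 + m − 2

By polynomial division,
  m^5 + 5m^4 − 14m^3 − 88m^2 − 32m + 128 = (m + 6)(m^4 − m^3 − 7m^2 + m + 6) + (−m^3 − 47m^2 − 44m + 92)
  m^4 − m^3 − 7m^2 + m + 6 = (−m + 48)(−m^3 − 47m^2 − 44m + 92) + (2205m^2 + 2205m − 4410)
  −m^3 − 47m^2 − 44m + 92 = (−(1/2205)m − 46/2205)(2205m^2 + 2205m − 4410) + (0)
Last nonzero remainder: 2205m^2 + 2205m − 4410. Dividing through by 2205 gives the monic gcd m^2 + m − 2.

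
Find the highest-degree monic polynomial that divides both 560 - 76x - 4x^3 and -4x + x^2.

Repeated division with remainder:
  -4x^3 - 76x + 560 = (-4x - 16)(x^2 - 4x) + (-140x + 560)
  x^2 - 4x = (-(1/140)x)(-140x + 560) + (0)
Last nonzero remainder: -140x + 560. Dividing through by -140 gives the monic gcd x - 4.

-4 + x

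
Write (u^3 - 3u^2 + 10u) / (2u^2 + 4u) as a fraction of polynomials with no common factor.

(u^2 - 3u + 10)/(2u + 4)

Apply the Euclidean algorithm:
  u^3 - 3u^2 + 10u = ((1/2)u - 5/2)(2u^2 + 4u) + (20u)
  2u^2 + 4u = ((1/10)u + 1/5)(20u) + (0)
Last nonzero remainder: 20u. Dividing through by 20 gives the monic gcd u.
Cancel u from numerator and denominator to get the reduced form.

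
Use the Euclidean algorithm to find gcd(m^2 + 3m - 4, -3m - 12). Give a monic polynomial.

m + 4

By polynomial division,
  m^2 + 3m - 4 = (-(1/3)m + 1/3)(-3m - 12) + (0)
Last nonzero remainder: -3m - 12. Dividing through by -3 gives the monic gcd m + 4.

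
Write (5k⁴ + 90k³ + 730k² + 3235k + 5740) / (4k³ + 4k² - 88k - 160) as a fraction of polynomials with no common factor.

(5k³ + 70k² + 450k + 1435)/(4k² - 12k - 40)

Euclidean algorithm in ℚ[k]:
  5k⁴ + 90k³ + 730k² + 3235k + 5740 = ((5/4)k + 85/4)(4k³ + 4k² - 88k - 160) + (755k² + 5305k + 9140)
  4k³ + 4k² - 88k - 160 = ((4/755)k - 728/22801)(755k² + 5305k + 9140) + ((751440/22801)k + 3005760/22801)
  755k² + 5305k + 9140 = ((3442951/150288)k + 10420057/150288)((751440/22801)k + 3005760/22801) + (0)
Last nonzero remainder: (751440/22801)k + 3005760/22801. Dividing through by 751440/22801 gives the monic gcd k + 4.
Cancel k + 4 from numerator and denominator to get the reduced form.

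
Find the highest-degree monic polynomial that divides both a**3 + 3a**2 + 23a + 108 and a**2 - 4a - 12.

Apply the Euclidean algorithm:
  a**3 + 3a**2 + 23a + 108 = (a + 7)(a**2 - 4a - 12) + (63a + 192)
  a**2 - 4a - 12 = ((1/63)a - 148/1323)(63a + 192) + (4180/441)
  63a + 192 = ((27783/4180)a + 21168/1045)(4180/441) + (0)
The last nonzero remainder is the constant 4180/441, so the polynomials are coprime and gcd = 1.

1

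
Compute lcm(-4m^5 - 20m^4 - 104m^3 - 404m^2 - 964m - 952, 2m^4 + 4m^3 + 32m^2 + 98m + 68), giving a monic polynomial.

Apply the Euclidean algorithm:
  -4m^5 - 20m^4 - 104m^3 - 404m^2 - 964m - 952 = (-2m - 6)(2m^4 + 4m^3 + 32m^2 + 98m + 68) + (-16m^3 - 16m^2 - 240m - 544)
  2m^4 + 4m^3 + 32m^2 + 98m + 68 = (-(1/8)m - 1/8)(-16m^3 - 16m^2 - 240m - 544) + (0)
Last nonzero remainder: -16m^3 - 16m^2 - 240m - 544. Dividing through by -16 gives the monic gcd m^3 + m^2 + 15m + 34.
Then lcm(f, g) = f·g / gcd(f, g); expanding and making the result monic gives the answer.

m^6 + 6m^5 + 31m^4 + 127m^3 + 342m^2 + 479m + 238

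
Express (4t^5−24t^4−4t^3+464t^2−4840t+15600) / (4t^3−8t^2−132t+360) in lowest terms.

(t^3−7t^2+36t−130)/(t−3)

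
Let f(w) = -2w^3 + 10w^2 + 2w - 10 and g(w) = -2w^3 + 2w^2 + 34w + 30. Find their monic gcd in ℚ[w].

w^2 - 4w - 5

Euclidean algorithm in ℚ[w]:
  -2w^3 + 10w^2 + 2w - 10 = (-2w^3 + 2w^2 + 34w + 30) + (8w^2 - 32w - 40)
  -2w^3 + 2w^2 + 34w + 30 = (-(1/4)w - 3/4)(8w^2 - 32w - 40) + (0)
Last nonzero remainder: 8w^2 - 32w - 40. Dividing through by 8 gives the monic gcd w^2 - 4w - 5.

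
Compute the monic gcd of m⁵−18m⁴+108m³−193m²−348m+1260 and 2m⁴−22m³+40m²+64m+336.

m²−13m+42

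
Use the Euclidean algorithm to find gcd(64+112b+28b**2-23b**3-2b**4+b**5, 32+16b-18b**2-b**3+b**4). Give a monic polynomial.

-16-16b+b**2+b**3

Repeated division with remainder:
  b**5-2b**4-23b**3+28b**2+112b+64 = (b-1)(b**4-b**3-18b**2+16b+32) + (-6b**3-6b**2+96b+96)
  b**4-b**3-18b**2+16b+32 = (-(1/6)b+1/3)(-6b**3-6b**2+96b+96) + (0)
Last nonzero remainder: -6b**3-6b**2+96b+96. Dividing through by -6 gives the monic gcd b**3+b**2-16b-16.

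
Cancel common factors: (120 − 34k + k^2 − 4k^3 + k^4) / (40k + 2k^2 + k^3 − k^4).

Repeated division with remainder:
  k^4 − 4k^3 + k^2 − 34k + 120 = (−1)(−k^4 + k^3 + 2k^2 + 40k) + (−3k^3 + 3k^2 + 6k + 120)
  −k^4 + k^3 + 2k^2 + 40k = ((1/3)k)(−3k^3 + 3k^2 + 6k + 120) + (0)
Last nonzero remainder: −3k^3 + 3k^2 + 6k + 120. Dividing through by −3 gives the monic gcd k^3 − k^2 − 2k − 40.
Cancel k^3 − k^2 − 2k − 40 from numerator and denominator to get the reduced form.

(3 − k)/(k)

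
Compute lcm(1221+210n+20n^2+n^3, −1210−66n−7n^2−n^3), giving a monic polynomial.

By polynomial division,
  n^3+20n^2+210n+1221 = (−1)(−n^3−7n^2−66n−1210) + (13n^2+144n+11)
  −n^3−7n^2−66n−1210 = (−(1/13)n+53/169)(13n^2+144n+11) + (−(18643/169)n−205073/169)
  13n^2+144n+11 = (−(2197/18643)n−169/18643)(−(18643/169)n−205073/169) + (0)
Last nonzero remainder: −(18643/169)n−205073/169. Dividing through by −18643/169 gives the monic gcd n+11.
Then lcm(f, g) = f·g / gcd(f, g); expanding and making the result monic gives the answer.

134310+18216n+2581n^2+240n^3+16n^4+n^5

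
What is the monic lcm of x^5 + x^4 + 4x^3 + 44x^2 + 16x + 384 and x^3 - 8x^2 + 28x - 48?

x^6 - 3x^5 + 28x^3 - 160x^2 + 320x - 1536

Euclidean algorithm in ℚ[x]:
  x^5 + x^4 + 4x^3 + 44x^2 + 16x + 384 = (x^2 + 9x + 48)(x^3 - 8x^2 + 28x - 48) + (224x^2 - 896x + 2688)
  x^3 - 8x^2 + 28x - 48 = ((1/224)x - 1/56)(224x^2 - 896x + 2688) + (0)
Last nonzero remainder: 224x^2 - 896x + 2688. Dividing through by 224 gives the monic gcd x^2 - 4x + 12.
Then lcm(f, g) = f·g / gcd(f, g); expanding and making the result monic gives the answer.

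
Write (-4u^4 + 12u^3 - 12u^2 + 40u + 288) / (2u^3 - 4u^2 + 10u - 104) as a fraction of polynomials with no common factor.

(-2u^3 - 2u^2 - 14u - 36)/(u^2 + 2u + 13)

Euclidean algorithm in ℚ[u]:
  -4u^4 + 12u^3 - 12u^2 + 40u + 288 = (-2u + 2)(2u^3 - 4u^2 + 10u - 104) + (16u^2 - 188u + 496)
  2u^3 - 4u^2 + 10u - 104 = ((1/8)u + 39/32)(16u^2 - 188u + 496) + ((1417/8)u - 1417/2)
  16u^2 - 188u + 496 = ((128/1417)u - 992/1417)((1417/8)u - 1417/2) + (0)
Last nonzero remainder: (1417/8)u - 1417/2. Dividing through by 1417/8 gives the monic gcd u - 4.
Cancel u - 4 from numerator and denominator to get the reduced form.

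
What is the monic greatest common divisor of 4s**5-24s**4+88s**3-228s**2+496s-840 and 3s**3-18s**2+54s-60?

By polynomial division,
  4s**5-24s**4+88s**3-228s**2+496s-840 = ((4/3)s**2+16/3)(3s**3-18s**2+54s-60) + (-52s**2+208s-520)
  3s**3-18s**2+54s-60 = (-(3/52)s+3/26)(-52s**2+208s-520) + (0)
Last nonzero remainder: -52s**2+208s-520. Dividing through by -52 gives the monic gcd s**2-4s+10.

s**2-4s+10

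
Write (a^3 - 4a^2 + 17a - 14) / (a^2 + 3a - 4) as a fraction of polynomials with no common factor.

Repeated division with remainder:
  a^3 - 4a^2 + 17a - 14 = (a - 7)(a^2 + 3a - 4) + (42a - 42)
  a^2 + 3a - 4 = ((1/42)a + 2/21)(42a - 42) + (0)
Last nonzero remainder: 42a - 42. Dividing through by 42 gives the monic gcd a - 1.
Cancel a - 1 from numerator and denominator to get the reduced form.

(a^2 - 3a + 14)/(a + 4)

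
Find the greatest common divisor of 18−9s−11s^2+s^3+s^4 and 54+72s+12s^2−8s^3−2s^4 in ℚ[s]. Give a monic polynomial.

Euclidean algorithm in ℚ[s]:
  s^4+s^3−11s^2−9s+18 = (−1/2)(−2s^4−8s^3+12s^2+72s+54) + (−3s^3−5s^2+27s+45)
  −2s^4−8s^3+12s^2+72s+54 = ((2/3)s+14/9)(−3s^3−5s^2+27s+45) + ((16/9)s^2−16)
  −3s^3−5s^2+27s+45 = (−(27/16)s−45/16)((16/9)s^2−16) + (0)
Last nonzero remainder: (16/9)s^2−16. Dividing through by 16/9 gives the monic gcd s^2−9.

−9+s^2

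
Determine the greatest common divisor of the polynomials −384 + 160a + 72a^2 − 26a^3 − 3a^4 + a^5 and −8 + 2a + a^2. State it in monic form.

Repeated division with remainder:
  a^5 − 3a^4 − 26a^3 + 72a^2 + 160a − 384 = (a^3 − 5a^2 − 8a + 48)(a^2 + 2a − 8) + (0)
The last nonzero remainder a^2 + 2a − 8 is already monic.

−8 + 2a + a^2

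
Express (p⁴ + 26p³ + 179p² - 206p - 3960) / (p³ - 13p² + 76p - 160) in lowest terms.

(p³ + 30p² + 299p + 990)/(p² - 9p + 40)

Repeated division with remainder:
  p⁴ + 26p³ + 179p² - 206p - 3960 = (p + 39)(p³ - 13p² + 76p - 160) + (610p² - 3010p + 2280)
  p³ - 13p² + 76p - 160 = ((1/610)p - 246/18605)(610p² - 3010p + 2280) + ((120796/3721)p - 483184/3721)
  610p² - 3010p + 2280 = ((1134905/60398)p - 1060485/60398)((120796/3721)p - 483184/3721) + (0)
Last nonzero remainder: (120796/3721)p - 483184/3721. Dividing through by 120796/3721 gives the monic gcd p - 4.
Cancel p - 4 from numerator and denominator to get the reduced form.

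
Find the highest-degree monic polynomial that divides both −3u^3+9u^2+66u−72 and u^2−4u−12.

Repeated division with remainder:
  −3u^3+9u^2+66u−72 = (−3u−3)(u^2−4u−12) + (18u−108)
  u^2−4u−12 = ((1/18)u+1/9)(18u−108) + (0)
Last nonzero remainder: 18u−108. Dividing through by 18 gives the monic gcd u−6.

u−6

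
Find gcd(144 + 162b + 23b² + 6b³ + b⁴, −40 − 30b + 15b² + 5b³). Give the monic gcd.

1 + b

Euclidean algorithm in ℚ[b]:
  b⁴ + 6b³ + 23b² + 162b + 144 = ((1/5)b + 3/5)(5b³ + 15b² − 30b − 40) + (20b² + 188b + 168)
  5b³ + 15b² − 30b − 40 = ((1/4)b − 8/5)(20b² + 188b + 168) + ((1144/5)b + 1144/5)
  20b² + 188b + 168 = ((25/286)b + 105/143)((1144/5)b + 1144/5) + (0)
Last nonzero remainder: (1144/5)b + 1144/5. Dividing through by 1144/5 gives the monic gcd b + 1.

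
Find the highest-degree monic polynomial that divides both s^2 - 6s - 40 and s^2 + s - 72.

1

Repeated division with remainder:
  s^2 - 6s - 40 = (s^2 + s - 72) + (-7s + 32)
  s^2 + s - 72 = (-(1/7)s - 39/49)(-7s + 32) + (-2280/49)
  -7s + 32 = ((343/2280)s - 196/285)(-2280/49) + (0)
The last nonzero remainder is the constant -2280/49, so the polynomials are coprime and gcd = 1.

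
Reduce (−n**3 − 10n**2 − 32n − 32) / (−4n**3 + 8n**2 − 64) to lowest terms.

Apply the Euclidean algorithm:
  −n**3 − 10n**2 − 32n − 32 = (1/4)(−4n**3 + 8n**2 − 64) + (−12n**2 − 32n − 16)
  −4n**3 + 8n**2 − 64 = ((1/3)n − 14/9)(−12n**2 − 32n − 16) + (−(400/9)n − 800/9)
  −12n**2 − 32n − 16 = ((27/100)n + 9/50)(−(400/9)n − 800/9) + (0)
Last nonzero remainder: −(400/9)n − 800/9. Dividing through by −400/9 gives the monic gcd n + 2.
Cancel n + 2 from numerator and denominator to get the reduced form.

(n**2 + 8n + 16)/(4n**2 − 16n + 32)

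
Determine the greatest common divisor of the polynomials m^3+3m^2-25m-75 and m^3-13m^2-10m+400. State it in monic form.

m+5

Apply the Euclidean algorithm:
  m^3+3m^2-25m-75 = (m^3-13m^2-10m+400) + (16m^2-15m-475)
  m^3-13m^2-10m+400 = ((1/16)m-193/256)(16m^2-15m-475) + ((2145/256)m+10725/256)
  16m^2-15m-475 = ((4096/2145)m-4864/429)((2145/256)m+10725/256) + (0)
Last nonzero remainder: (2145/256)m+10725/256. Dividing through by 2145/256 gives the monic gcd m+5.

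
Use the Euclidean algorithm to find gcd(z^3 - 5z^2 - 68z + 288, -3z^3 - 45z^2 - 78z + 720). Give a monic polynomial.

By polynomial division,
  z^3 - 5z^2 - 68z + 288 = (-1/3)(-3z^3 - 45z^2 - 78z + 720) + (-20z^2 - 94z + 528)
  -3z^3 - 45z^2 - 78z + 720 = ((3/20)z + 309/200)(-20z^2 - 94z + 528) + (-(1197/100)z - 2394/25)
  -20z^2 - 94z + 528 = ((2000/1197)z - 2200/399)(-(1197/100)z - 2394/25) + (0)
Last nonzero remainder: -(1197/100)z - 2394/25. Dividing through by -1197/100 gives the monic gcd z + 8.

z + 8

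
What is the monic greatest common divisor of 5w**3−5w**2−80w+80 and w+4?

w+4

Repeated division with remainder:
  5w**3−5w**2−80w+80 = (5w**2−25w+20)(w+4) + (0)
The last nonzero remainder w+4 is already monic.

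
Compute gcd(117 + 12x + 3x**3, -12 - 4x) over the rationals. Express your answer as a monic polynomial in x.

3 + x

By polynomial division,
  3x**3 + 12x + 117 = (-(3/4)x**2 + (9/4)x - 39/4)(-4x - 12) + (0)
Last nonzero remainder: -4x - 12. Dividing through by -4 gives the monic gcd x + 3.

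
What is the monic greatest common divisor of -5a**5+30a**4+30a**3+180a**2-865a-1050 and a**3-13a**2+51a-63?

a**2-10a+21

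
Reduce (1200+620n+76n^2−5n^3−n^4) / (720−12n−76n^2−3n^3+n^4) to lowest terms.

(−5−n)/(−3+n)

Apply the Euclidean algorithm:
  −n^4−5n^3+76n^2+620n+1200 = (−1)(n^4−3n^3−76n^2−12n+720) + (−8n^3+608n+1920)
  n^4−3n^3−76n^2−12n+720 = (−(1/8)n+3/8)(−8n^3+608n+1920) + (0)
Last nonzero remainder: −8n^3+608n+1920. Dividing through by −8 gives the monic gcd n^3−76n−240.
Cancel n^3−76n−240 from numerator and denominator to get the reduced form.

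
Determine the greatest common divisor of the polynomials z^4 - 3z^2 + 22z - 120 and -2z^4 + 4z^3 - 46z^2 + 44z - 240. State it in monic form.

z^2 - z + 10

Repeated division with remainder:
  z^4 - 3z^2 + 22z - 120 = (-1/2)(-2z^4 + 4z^3 - 46z^2 + 44z - 240) + (2z^3 - 26z^2 + 44z - 240)
  -2z^4 + 4z^3 - 46z^2 + 44z - 240 = (-z - 11)(2z^3 - 26z^2 + 44z - 240) + (-288z^2 + 288z - 2880)
  2z^3 - 26z^2 + 44z - 240 = (-(1/144)z + 1/12)(-288z^2 + 288z - 2880) + (0)
Last nonzero remainder: -288z^2 + 288z - 2880. Dividing through by -288 gives the monic gcd z^2 - z + 10.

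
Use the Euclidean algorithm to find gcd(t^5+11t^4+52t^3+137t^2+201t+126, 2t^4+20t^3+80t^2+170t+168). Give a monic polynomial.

t^3+6t^2+16t+21

By polynomial division,
  t^5+11t^4+52t^3+137t^2+201t+126 = ((1/2)t+1/2)(2t^4+20t^3+80t^2+170t+168) + (2t^3+12t^2+32t+42)
  2t^4+20t^3+80t^2+170t+168 = (t+4)(2t^3+12t^2+32t+42) + (0)
Last nonzero remainder: 2t^3+12t^2+32t+42. Dividing through by 2 gives the monic gcd t^3+6t^2+16t+21.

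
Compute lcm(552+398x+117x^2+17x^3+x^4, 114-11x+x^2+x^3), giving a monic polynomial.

10488+4802x+785x^2+136x^3+51x^4+12x^5+x^6

Euclidean algorithm in ℚ[x]:
  x^4+17x^3+117x^2+398x+552 = (x+16)(x^3+x^2-11x+114) + (112x^2+460x-1272)
  x^3+x^2-11x+114 = ((1/112)x-87/3136)(112x^2+460x-1272) + ((10285/784)x+30855/392)
  112x^2+460x-1272 = ((87808/10285)x-166208/10285)((10285/784)x+30855/392) + (0)
Last nonzero remainder: (10285/784)x+30855/392. Dividing through by 10285/784 gives the monic gcd x+6.
Then lcm(f, g) = f·g / gcd(f, g); expanding and making the result monic gives the answer.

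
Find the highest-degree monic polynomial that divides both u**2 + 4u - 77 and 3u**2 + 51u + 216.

1

Euclidean algorithm in ℚ[u]:
  u**2 + 4u - 77 = (1/3)(3u**2 + 51u + 216) + (-13u - 149)
  3u**2 + 51u + 216 = (-(3/13)u - 216/169)(-13u - 149) + (4320/169)
  -13u - 149 = (-(2197/4320)u - 25181/4320)(4320/169) + (0)
The last nonzero remainder is the constant 4320/169, so the polynomials are coprime and gcd = 1.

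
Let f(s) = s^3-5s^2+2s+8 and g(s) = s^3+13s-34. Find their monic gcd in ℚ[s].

Repeated division with remainder:
  s^3-5s^2+2s+8 = (s^3+13s-34) + (-5s^2-11s+42)
  s^3+13s-34 = (-(1/5)s+11/25)(-5s^2-11s+42) + ((656/25)s-1312/25)
  -5s^2-11s+42 = (-(125/656)s-525/656)((656/25)s-1312/25) + (0)
Last nonzero remainder: (656/25)s-1312/25. Dividing through by 656/25 gives the monic gcd s-2.

s-2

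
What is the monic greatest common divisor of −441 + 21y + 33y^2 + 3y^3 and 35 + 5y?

Euclidean algorithm in ℚ[y]:
  3y^3 + 33y^2 + 21y − 441 = ((3/5)y^2 + (12/5)y − 63/5)(5y + 35) + (0)
Last nonzero remainder: 5y + 35. Dividing through by 5 gives the monic gcd y + 7.

7 + y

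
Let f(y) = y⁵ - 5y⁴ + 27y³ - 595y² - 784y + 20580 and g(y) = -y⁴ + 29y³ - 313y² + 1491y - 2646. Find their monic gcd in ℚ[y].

y² - 14y + 49

By polynomial division,
  y⁵ - 5y⁴ + 27y³ - 595y² - 784y + 20580 = (-y - 24)(-y⁴ + 29y³ - 313y² + 1491y - 2646) + (410y³ - 6616y² + 32354y - 42924)
  -y⁴ + 29y³ - 313y² + 1491y - 2646 = (-(1/410)y + 2637/84050)(410y³ - 6616y² + 32354y - 42924) + (-(1114344/42025)y² + (15600816/42025)y - 54602856/42025)
  410y³ - 6616y² + 32354y - 42924 = (-(8615125/557172)y + 3067825/92862)(-(1114344/42025)y² + (15600816/42025)y - 54602856/42025) + (0)
Last nonzero remainder: -(1114344/42025)y² + (15600816/42025)y - 54602856/42025. Dividing through by -1114344/42025 gives the monic gcd y² - 14y + 49.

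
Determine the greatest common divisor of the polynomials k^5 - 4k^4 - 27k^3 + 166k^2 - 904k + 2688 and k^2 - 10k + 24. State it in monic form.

Apply the Euclidean algorithm:
  k^5 - 4k^4 - 27k^3 + 166k^2 - 904k + 2688 = (k^3 + 6k^2 + 9k + 112)(k^2 - 10k + 24) + (0)
The last nonzero remainder k^2 - 10k + 24 is already monic.

k^2 - 10k + 24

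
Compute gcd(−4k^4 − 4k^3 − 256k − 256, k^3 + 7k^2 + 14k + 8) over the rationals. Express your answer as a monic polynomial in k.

k^2 + 5k + 4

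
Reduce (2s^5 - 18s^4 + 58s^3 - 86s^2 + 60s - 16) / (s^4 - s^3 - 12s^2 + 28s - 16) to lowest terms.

By polynomial division,
  2s^5 - 18s^4 + 58s^3 - 86s^2 + 60s - 16 = (2s - 16)(s^4 - s^3 - 12s^2 + 28s - 16) + (66s^3 - 334s^2 + 540s - 272)
  s^4 - s^3 - 12s^2 + 28s - 16 = ((1/66)s + 67/1089)(66s^3 - 334s^2 + 540s - 272) + ((400/1089)s^2 - (400/363)s + 800/1089)
  66s^3 - 334s^2 + 540s - 272 = ((35937/200)s - 18513/50)((400/1089)s^2 - (400/363)s + 800/1089) + (0)
Last nonzero remainder: (400/1089)s^2 - (400/363)s + 800/1089. Dividing through by 400/1089 gives the monic gcd s^2 - 3s + 2.
Cancel s^2 - 3s + 2 from numerator and denominator to get the reduced form.

(2s^3 - 12s^2 + 18s - 8)/(s^2 + 2s - 8)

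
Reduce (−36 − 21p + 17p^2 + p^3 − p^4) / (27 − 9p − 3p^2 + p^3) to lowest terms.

(−4 − 5p − p^2)/(3 + p)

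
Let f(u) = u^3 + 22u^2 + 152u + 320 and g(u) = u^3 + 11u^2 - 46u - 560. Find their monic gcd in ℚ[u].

u^2 + 18u + 80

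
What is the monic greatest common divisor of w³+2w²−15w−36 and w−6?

Apply the Euclidean algorithm:
  w³+2w²−15w−36 = (w²+8w+33)(w−6) + (162)
  w−6 = ((1/162)w−1/27)(162) + (0)
The last nonzero remainder is the constant 162, so the polynomials are coprime and gcd = 1.

1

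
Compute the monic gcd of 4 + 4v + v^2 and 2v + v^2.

By polynomial division,
  v^2 + 4v + 4 = (v^2 + 2v) + (2v + 4)
  v^2 + 2v = ((1/2)v)(2v + 4) + (0)
Last nonzero remainder: 2v + 4. Dividing through by 2 gives the monic gcd v + 2.

2 + v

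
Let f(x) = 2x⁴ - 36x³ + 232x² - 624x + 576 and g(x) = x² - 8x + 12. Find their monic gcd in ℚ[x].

x² - 8x + 12

Euclidean algorithm in ℚ[x]:
  2x⁴ - 36x³ + 232x² - 624x + 576 = (2x² - 20x + 48)(x² - 8x + 12) + (0)
The last nonzero remainder x² - 8x + 12 is already monic.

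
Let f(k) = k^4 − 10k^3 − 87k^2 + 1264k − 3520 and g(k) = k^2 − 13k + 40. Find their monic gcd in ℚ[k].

k^2 − 13k + 40

Apply the Euclidean algorithm:
  k^4 − 10k^3 − 87k^2 + 1264k − 3520 = (k^2 + 3k − 88)(k^2 − 13k + 40) + (0)
The last nonzero remainder k^2 − 13k + 40 is already monic.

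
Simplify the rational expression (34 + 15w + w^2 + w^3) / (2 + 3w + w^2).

(17 - w + w^2)/(1 + w)

Euclidean algorithm in ℚ[w]:
  w^3 + w^2 + 15w + 34 = (w - 2)(w^2 + 3w + 2) + (19w + 38)
  w^2 + 3w + 2 = ((1/19)w + 1/19)(19w + 38) + (0)
Last nonzero remainder: 19w + 38. Dividing through by 19 gives the monic gcd w + 2.
Cancel w + 2 from numerator and denominator to get the reduced form.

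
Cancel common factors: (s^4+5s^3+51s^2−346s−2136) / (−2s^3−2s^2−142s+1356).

Euclidean algorithm in ℚ[s]:
  s^4+5s^3+51s^2−346s−2136 = (−(1/2)s−2)(−2s^3−2s^2−142s+1356) + (−24s^2+48s+576)
  −2s^3−2s^2−142s+1356 = ((1/12)s+1/4)(−24s^2+48s+576) + (−202s+1212)
  −24s^2+48s+576 = ((12/101)s+48/101)(−202s+1212) + (0)
Last nonzero remainder: −202s+1212. Dividing through by −202 gives the monic gcd s−6.
Cancel s−6 from numerator and denominator to get the reduced form.

(−s^3−11s^2−117s−356)/(2s^2+14s+226)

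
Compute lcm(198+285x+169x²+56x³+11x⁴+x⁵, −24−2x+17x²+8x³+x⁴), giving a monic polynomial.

−792−546x+377x²+568x³+293x⁴+85x⁵+14x⁶+x⁷

Repeated division with remainder:
  x⁵+11x⁴+56x³+169x²+285x+198 = (x+3)(x⁴+8x³+17x²−2x−24) + (15x³+120x²+315x+270)
  x⁴+8x³+17x²−2x−24 = ((1/15)x)(15x³+120x²+315x+270) + (−4x²−20x−24)
  15x³+120x²+315x+270 = (−(15/4)x−45/4)(−4x²−20x−24) + (0)
Last nonzero remainder: −4x²−20x−24. Dividing through by −4 gives the monic gcd x²+5x+6.
Then lcm(f, g) = f·g / gcd(f, g); expanding and making the result monic gives the answer.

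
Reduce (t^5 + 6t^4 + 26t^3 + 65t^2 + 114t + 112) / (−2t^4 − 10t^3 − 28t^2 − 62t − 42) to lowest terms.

Repeated division with remainder:
  t^5 + 6t^4 + 26t^3 + 65t^2 + 114t + 112 = (−(1/2)t − 1/2)(−2t^4 − 10t^3 − 28t^2 − 62t − 42) + (7t^3 + 20t^2 + 62t + 91)
  −2t^4 − 10t^3 − 28t^2 − 62t − 42 = (−(2/7)t − 30/49)(7t^3 + 20t^2 + 62t + 91) + ((96/49)t^2 + (96/49)t + 96/7)
  7t^3 + 20t^2 + 62t + 91 = ((343/96)t + 637/96)((96/49)t^2 + (96/49)t + 96/7) + (0)
Last nonzero remainder: (96/49)t^2 + (96/49)t + 96/7. Dividing through by 96/49 gives the monic gcd t^2 + t + 7.
Cancel t^2 + t + 7 from numerator and denominator to get the reduced form.

(−t^3 − 5t^2 − 14t − 16)/(2t^2 + 8t + 6)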